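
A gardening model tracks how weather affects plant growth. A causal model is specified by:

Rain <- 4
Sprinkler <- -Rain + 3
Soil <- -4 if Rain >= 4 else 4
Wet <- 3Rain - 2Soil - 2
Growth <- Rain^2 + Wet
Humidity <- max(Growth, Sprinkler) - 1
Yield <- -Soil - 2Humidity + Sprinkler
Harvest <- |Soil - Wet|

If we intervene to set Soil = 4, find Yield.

The intervention breaks the incoming arrows to Soil: Soil <- -4 if Rain >= 4 else 4 no longer applies, and Soil = 4.
Sprinkler = -Rain + 3  [with Rain=4]  = -1
Wet = 3Rain - 2Soil - 2  [with Rain=4, Soil=4]  = 2
Growth = Rain^2 + Wet  [with Rain=4, Wet=2]  = 18
Humidity = max(Growth, Sprinkler) - 1  [with Growth=18, Sprinkler=-1]  = 17
Yield = -Soil - 2Humidity + Sprinkler  [with Soil=4, Humidity=17, Sprinkler=-1]  = -39

-39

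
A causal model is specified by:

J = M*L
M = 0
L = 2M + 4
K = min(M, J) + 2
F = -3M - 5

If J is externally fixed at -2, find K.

do(J=-2) replaces the equation J = M*L with the constant J = -2.
K = min(M, J) + 2  [with M=0, J=-2]  = 0

0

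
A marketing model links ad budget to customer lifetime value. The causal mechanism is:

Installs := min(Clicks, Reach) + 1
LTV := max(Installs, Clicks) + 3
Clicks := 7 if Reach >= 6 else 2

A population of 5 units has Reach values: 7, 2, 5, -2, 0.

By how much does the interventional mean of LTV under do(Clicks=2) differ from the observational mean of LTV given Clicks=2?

0.1

Under do(Clicks=2), Clicks's equation is replaced by Clicks=2 for every unit. Per-unit LTV: 6, 6, 6, 5, 5. Mean = 5.6.
Conditioning on Clicks=2 selects the 4 unit(s) with Reach ∈ {2, 5, -2, 0}. Their LTV values: 6, 6, 5, 5. Mean = 5.5.
Difference = 5.6 − 5.5 = 0.1.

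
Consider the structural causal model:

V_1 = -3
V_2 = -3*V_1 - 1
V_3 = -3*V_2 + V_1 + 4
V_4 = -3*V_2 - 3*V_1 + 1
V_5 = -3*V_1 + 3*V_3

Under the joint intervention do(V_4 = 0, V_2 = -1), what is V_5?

21

The joint intervention fixes V_4 = 0, V_2 = -1, removing each variable's own equation.
V_3 = -3*V_2 + V_1 + 4  [with V_2=-1, V_1=-3]  = 4
V_5 = -3*V_1 + 3*V_3  [with V_1=-3, V_3=4]  = 21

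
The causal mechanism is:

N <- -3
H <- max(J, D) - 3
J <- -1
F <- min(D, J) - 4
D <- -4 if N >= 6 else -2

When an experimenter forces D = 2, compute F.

The intervention breaks the incoming arrows to D: D <- -4 if N >= 6 else -2 no longer applies, and D = 2.
F = min(D, J) - 4  [with D=2, J=-1]  = -5

-5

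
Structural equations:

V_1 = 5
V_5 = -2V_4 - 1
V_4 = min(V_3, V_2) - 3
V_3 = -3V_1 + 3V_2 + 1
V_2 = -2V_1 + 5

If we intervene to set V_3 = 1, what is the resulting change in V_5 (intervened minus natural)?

do(V_3=1) replaces the equation V_3 = -3V_1 + 3V_2 + 1 with the constant V_3 = 1.
V_2 = -2V_1 + 5  [with V_1=5]  = -5
V_4 = min(V_3, V_2) - 3  [with V_3=1, V_2=-5]  = -8
V_5 = -2V_4 - 1  [with V_4=-8]  = 15
Without intervention: V_2 = -2V_1 + 5  [with V_1=5]  = -5; V_3 = -3V_1 + 3V_2 + 1  [with V_1=5, V_2=-5]  = -29; V_4 = min(V_3, V_2) - 3  [with V_3=-29, V_2=-5]  = -32; V_5 = -2V_4 - 1  [with V_4=-32]  = 63.
Change = 15 − 63 = -48.

-48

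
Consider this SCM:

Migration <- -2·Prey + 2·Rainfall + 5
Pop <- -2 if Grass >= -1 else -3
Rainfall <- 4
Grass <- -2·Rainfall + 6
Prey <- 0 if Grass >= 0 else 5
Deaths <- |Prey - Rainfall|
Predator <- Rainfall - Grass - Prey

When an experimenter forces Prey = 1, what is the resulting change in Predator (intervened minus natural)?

4

The intervention breaks the incoming arrows to Prey: Prey <- 0 if Grass >= 0 else 5 no longer applies, and Prey = 1.
Grass = -2·Rainfall + 6  [with Rainfall=4]  = -2
Predator = Rainfall - Grass - Prey  [with Rainfall=4, Grass=-2, Prey=1]  = 5
Without intervention: Grass = -2·Rainfall + 6  [with Rainfall=4]  = -2; Prey = 0 if Grass >= 0 else 5  [with Grass=-2]  = 5; Predator = Rainfall - Grass - Prey  [with Rainfall=4, Grass=-2, Prey=5]  = 1.
Change = 5 − 1 = 4.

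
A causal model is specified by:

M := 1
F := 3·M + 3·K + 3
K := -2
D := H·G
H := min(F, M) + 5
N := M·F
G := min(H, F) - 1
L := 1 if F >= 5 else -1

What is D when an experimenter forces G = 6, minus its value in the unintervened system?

Intervening sets G = 6 and removes its equation (G := min(H, F) - 1).
F = 3·M + 3·K + 3  [with M=1, K=-2]  = 0
H = min(F, M) + 5  [with F=0, M=1]  = 5
D = H·G  [with H=5, G=6]  = 30
Without intervention: F = 3·M + 3·K + 3  [with M=1, K=-2]  = 0; H = min(F, M) + 5  [with F=0, M=1]  = 5; G = min(H, F) - 1  [with H=5, F=0]  = -1; D = H·G  [with H=5, G=-1]  = -5.
Change = 30 − (-5) = 35.

35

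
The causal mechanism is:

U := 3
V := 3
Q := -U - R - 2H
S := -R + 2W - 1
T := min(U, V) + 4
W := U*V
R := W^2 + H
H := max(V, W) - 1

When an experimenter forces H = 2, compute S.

Under do(H=2), the mechanism H := max(V, W) - 1 is discarded; H is fixed at 2.
W = U*V  [with U=3, V=3]  = 9
R = W^2 + H  [with W=9, H=2]  = 83
S = -R + 2W - 1  [with R=83, W=9]  = -66

-66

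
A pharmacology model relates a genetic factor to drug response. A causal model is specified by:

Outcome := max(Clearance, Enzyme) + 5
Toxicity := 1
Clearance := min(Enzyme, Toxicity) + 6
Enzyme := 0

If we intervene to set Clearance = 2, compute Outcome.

The intervention breaks the incoming arrows to Clearance: Clearance := min(Enzyme, Toxicity) + 6 no longer applies, and Clearance = 2.
Outcome = max(Clearance, Enzyme) + 5  [with Clearance=2, Enzyme=0]  = 7

7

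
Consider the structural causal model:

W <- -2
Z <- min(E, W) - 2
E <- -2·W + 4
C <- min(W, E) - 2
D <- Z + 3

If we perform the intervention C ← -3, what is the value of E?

8

The intervention breaks the incoming arrows to C: C <- min(W, E) - 2 no longer applies, and C = -3.
Since E is not a descendant of the intervened variable, it is unaffected.
E = -2·W + 4  [with W=-2]  = 8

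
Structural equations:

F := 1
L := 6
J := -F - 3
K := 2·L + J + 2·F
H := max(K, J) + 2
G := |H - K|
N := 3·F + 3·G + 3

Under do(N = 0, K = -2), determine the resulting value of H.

Under do(N = 0, K = -2), each intervened variable's structural equation is replaced by its fixed value.
J = -F - 3  [with F=1]  = -4
H = max(K, J) + 2  [with K=-2, J=-4]  = 0

0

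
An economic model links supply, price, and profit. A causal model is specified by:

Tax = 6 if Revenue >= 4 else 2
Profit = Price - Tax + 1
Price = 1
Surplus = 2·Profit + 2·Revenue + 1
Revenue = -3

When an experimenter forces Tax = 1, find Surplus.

-3

do(Tax=1) replaces the equation Tax = 6 if Revenue >= 4 else 2 with the constant Tax = 1.
Profit = Price - Tax + 1  [with Price=1, Tax=1]  = 1
Surplus = 2·Profit + 2·Revenue + 1  [with Profit=1, Revenue=-3]  = -3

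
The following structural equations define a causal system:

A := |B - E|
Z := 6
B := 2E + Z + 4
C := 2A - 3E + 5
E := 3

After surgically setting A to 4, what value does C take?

Intervening sets A = 4 and removes its equation (A := |B - E|).
C = 2A - 3E + 5  [with A=4, E=3]  = 4

4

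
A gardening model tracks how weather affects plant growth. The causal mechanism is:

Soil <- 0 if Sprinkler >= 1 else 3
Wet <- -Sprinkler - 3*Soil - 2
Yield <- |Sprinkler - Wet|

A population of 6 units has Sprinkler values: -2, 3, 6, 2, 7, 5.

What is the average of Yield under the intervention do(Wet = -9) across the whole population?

Under do(Wet=-9), Wet's equation is replaced by Wet=-9 for every unit. Per-unit Yield: 7, 12, 15, 11, 16, 14. Mean = 12.5.

12.5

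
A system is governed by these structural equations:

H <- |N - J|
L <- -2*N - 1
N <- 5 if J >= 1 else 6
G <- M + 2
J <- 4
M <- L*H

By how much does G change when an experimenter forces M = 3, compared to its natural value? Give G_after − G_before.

14

The intervention breaks the incoming arrows to M: M <- L*H no longer applies, and M = 3.
G = M + 2  [with M=3]  = 5
Without intervention: N = 5 if J >= 1 else 6  [with J=4]  = 5; L = -2*N - 1  [with N=5]  = -11; H = |N - J|  [with N=5, J=4]  = 1; M = L*H  [with L=-11, H=1]  = -11; G = M + 2  [with M=-11]  = -9.
Change = 5 − (-9) = 14.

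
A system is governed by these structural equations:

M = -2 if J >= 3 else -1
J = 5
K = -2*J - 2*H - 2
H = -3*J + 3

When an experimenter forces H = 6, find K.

The intervention breaks the incoming arrows to H: H = -3*J + 3 no longer applies, and H = 6.
K = -2*J - 2*H - 2  [with J=5, H=6]  = -24

-24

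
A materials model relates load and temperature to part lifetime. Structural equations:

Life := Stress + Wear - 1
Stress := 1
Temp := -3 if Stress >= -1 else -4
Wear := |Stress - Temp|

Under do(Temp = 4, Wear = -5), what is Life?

-5

Setting Temp = 4, Wear = -5 by intervention discards those variables' equations.
Life = Stress + Wear - 1  [with Stress=1, Wear=-5]  = -5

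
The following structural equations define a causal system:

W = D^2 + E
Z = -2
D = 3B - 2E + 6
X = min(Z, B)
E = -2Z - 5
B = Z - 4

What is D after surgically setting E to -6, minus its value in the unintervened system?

The intervention breaks the incoming arrows to E: E = -2Z - 5 no longer applies, and E = -6.
B = Z - 4  [with Z=-2]  = -6
D = 3B - 2E + 6  [with B=-6, E=-6]  = 0
Without intervention: B = Z - 4  [with Z=-2]  = -6; E = -2Z - 5  [with Z=-2]  = -1; D = 3B - 2E + 6  [with B=-6, E=-1]  = -10.
Change = 0 − (-10) = 10.

10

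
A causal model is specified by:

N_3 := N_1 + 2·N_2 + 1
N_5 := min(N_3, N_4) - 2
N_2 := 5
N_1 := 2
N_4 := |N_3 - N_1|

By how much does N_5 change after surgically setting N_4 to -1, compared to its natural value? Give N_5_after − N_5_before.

-12

Intervening sets N_4 = -1 and removes its equation (N_4 := |N_3 - N_1|).
N_3 = N_1 + 2·N_2 + 1  [with N_1=2, N_2=5]  = 13
N_5 = min(N_3, N_4) - 2  [with N_3=13, N_4=-1]  = -3
Without intervention: N_3 = N_1 + 2·N_2 + 1  [with N_1=2, N_2=5]  = 13; N_4 = |N_3 - N_1|  [with N_3=13, N_1=2]  = 11; N_5 = min(N_3, N_4) - 2  [with N_3=13, N_4=11]  = 9.
Change = -3 − 9 = -12.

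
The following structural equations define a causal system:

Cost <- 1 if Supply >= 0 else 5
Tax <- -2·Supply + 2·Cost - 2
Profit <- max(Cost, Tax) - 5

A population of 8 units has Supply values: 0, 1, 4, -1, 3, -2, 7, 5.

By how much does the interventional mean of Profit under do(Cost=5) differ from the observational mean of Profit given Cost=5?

-4

do(Cost=5) breaks Cost's dependence on Supply. With Cost=5 fixed, Profit across the units is 3, 1, 0, 5, 0, 7, 0, 0, mean 2.
Conditioning on Cost=5 selects the 2 unit(s) with Supply ∈ {-1, -2}. Their Profit values: 5, 7. Mean = 6.
Difference = 2 − 6 = -4.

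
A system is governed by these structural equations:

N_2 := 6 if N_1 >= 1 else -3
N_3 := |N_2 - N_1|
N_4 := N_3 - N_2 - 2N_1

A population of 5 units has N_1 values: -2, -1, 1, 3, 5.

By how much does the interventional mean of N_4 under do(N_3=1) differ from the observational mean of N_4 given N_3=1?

Every unit gets N_3=1 under the intervention. N_4 values become 8, 6, -7, -11, -15; E[N_4|do(N_3=1)] = -3.8.
Conditioning on N_3=1 selects the 2 unit(s) with N_1 ∈ {-2, 5}. Their N_4 values: 8, -15. Mean = -3.5.
Difference = -3.8 − (-3.5) = -0.3.

-0.3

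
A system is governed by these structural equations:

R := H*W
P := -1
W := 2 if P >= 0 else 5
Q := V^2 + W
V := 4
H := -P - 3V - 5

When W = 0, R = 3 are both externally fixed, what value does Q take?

The joint intervention fixes W = 0, R = 3, removing each variable's own equation.
Q = V^2 + W  [with V=4, W=0]  = 16

16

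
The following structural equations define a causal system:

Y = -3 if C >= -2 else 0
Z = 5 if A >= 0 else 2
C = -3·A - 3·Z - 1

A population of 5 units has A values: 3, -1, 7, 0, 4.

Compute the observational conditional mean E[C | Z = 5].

Observing Z=5 restricts to units where Z's equation naturally yields 5: A ∈ {3, 7, 0, 4}. In that subpopulation C = -25, -37, -16, -28, mean -26.5.

-26.5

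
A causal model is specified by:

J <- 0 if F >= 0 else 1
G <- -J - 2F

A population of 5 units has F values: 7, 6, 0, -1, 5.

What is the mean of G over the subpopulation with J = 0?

-9

Conditioning on J=0 selects the 4 unit(s) with F ∈ {7, 6, 0, 5}. Their G values: -14, -12, 0, -10. Mean = -9.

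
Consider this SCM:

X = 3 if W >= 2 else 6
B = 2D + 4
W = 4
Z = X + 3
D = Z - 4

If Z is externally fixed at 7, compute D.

3

The intervention breaks the incoming arrows to Z: Z = X + 3 no longer applies, and Z = 7.
D = Z - 4  [with Z=7]  = 3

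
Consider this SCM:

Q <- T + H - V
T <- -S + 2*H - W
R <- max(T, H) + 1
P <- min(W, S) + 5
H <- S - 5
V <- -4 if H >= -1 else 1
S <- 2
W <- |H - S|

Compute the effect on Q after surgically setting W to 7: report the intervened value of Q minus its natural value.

The intervention breaks the incoming arrows to W: W <- |H - S| no longer applies, and W = 7.
H = S - 5  [with S=2]  = -3
T = -S + 2*H - W  [with S=2, H=-3, W=7]  = -15
V = -4 if H >= -1 else 1  [with H=-3]  = 1
Q = T + H - V  [with T=-15, H=-3, V=1]  = -19
Without intervention: H = S - 5  [with S=2]  = -3; W = |H - S|  [with H=-3, S=2]  = 5; T = -S + 2*H - W  [with S=2, H=-3, W=5]  = -13; V = -4 if H >= -1 else 1  [with H=-3]  = 1; Q = T + H - V  [with T=-13, H=-3, V=1]  = -17.
Change = -19 − (-17) = -2.

-2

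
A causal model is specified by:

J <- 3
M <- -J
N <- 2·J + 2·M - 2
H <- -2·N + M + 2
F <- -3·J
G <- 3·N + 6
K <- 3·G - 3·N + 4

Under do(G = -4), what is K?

-2

Intervening sets G = -4 and removes its equation (G <- 3·N + 6).
M = -J  [with J=3]  = -3
N = 2·J + 2·M - 2  [with J=3, M=-3]  = -2
K = 3·G - 3·N + 4  [with G=-4, N=-2]  = -2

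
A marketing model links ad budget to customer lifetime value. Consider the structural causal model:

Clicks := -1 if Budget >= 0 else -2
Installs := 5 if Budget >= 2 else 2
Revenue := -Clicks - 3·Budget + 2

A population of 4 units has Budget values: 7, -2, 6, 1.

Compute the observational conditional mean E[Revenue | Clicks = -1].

-11

E[Revenue|Clicks=-1] averages over only the 3 units with Clicks=-1 (Budget = 7, 6, 1): Revenue = -18, -15, 0, mean -11.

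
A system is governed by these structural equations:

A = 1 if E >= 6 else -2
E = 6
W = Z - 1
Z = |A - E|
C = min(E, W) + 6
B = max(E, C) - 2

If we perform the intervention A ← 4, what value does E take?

6

Under do(A=4), the mechanism A = 1 if E >= 6 else -2 is discarded; A is fixed at 4.
E is not downstream of the intervention, so its value is determined by the original equations.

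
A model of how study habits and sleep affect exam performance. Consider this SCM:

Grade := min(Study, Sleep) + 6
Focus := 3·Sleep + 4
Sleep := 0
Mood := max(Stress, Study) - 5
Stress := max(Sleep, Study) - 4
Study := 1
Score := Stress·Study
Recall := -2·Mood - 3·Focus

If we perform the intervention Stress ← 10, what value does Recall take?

-22

The intervention breaks the incoming arrows to Stress: Stress := max(Sleep, Study) - 4 no longer applies, and Stress = 10.
Focus = 3·Sleep + 4  [with Sleep=0]  = 4
Mood = max(Stress, Study) - 5  [with Stress=10, Study=1]  = 5
Recall = -2·Mood - 3·Focus  [with Mood=5, Focus=4]  = -22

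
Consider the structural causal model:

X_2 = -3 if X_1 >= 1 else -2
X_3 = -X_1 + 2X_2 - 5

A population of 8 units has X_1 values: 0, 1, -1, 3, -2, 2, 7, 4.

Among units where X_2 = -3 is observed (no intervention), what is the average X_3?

Observing X_2=-3 restricts to units where X_2's equation naturally yields -3: X_1 ∈ {1, 3, 2, 7, 4}. In that subpopulation X_3 = -12, -14, -13, -18, -15, mean -14.4.

-14.4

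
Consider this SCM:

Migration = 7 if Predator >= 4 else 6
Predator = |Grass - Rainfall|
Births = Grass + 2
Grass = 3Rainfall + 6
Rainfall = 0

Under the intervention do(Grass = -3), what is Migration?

do(Grass=-3) replaces the equation Grass = 3Rainfall + 6 with the constant Grass = -3.
Predator = |Grass - Rainfall|  [with Grass=-3, Rainfall=0]  = 3
Migration = 7 if Predator >= 4 else 6  [with Predator=3]  = 6

6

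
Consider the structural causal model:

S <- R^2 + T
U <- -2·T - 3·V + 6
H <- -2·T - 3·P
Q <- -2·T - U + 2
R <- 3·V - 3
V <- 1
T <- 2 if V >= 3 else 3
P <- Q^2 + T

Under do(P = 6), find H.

-24

Intervening sets P = 6 and removes its equation (P <- Q^2 + T).
T = 2 if V >= 3 else 3  [with V=1]  = 3
H = -2·T - 3·P  [with T=3, P=6]  = -24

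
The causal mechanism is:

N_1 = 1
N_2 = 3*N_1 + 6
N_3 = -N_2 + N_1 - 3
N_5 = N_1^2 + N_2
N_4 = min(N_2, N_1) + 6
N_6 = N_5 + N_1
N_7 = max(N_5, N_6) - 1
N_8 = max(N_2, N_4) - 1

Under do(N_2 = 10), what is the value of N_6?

12

Under do(N_2=10), the mechanism N_2 = 3*N_1 + 6 is discarded; N_2 is fixed at 10.
N_5 = N_1^2 + N_2  [with N_1=1, N_2=10]  = 11
N_6 = N_5 + N_1  [with N_5=11, N_1=1]  = 12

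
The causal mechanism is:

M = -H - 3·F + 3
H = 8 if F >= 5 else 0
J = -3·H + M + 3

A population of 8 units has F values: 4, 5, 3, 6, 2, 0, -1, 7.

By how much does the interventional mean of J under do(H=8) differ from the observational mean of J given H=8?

The intervention sets H=8 in all 8 units regardless of F. Recomputing J per unit gives -38, -41, -35, -44, -32, -26, -23, -47; average -35.75.
Observing H=8 restricts to units where H's equation naturally yields 8: F ∈ {5, 6, 7}. In that subpopulation J = -41, -44, -47, mean -44.
Difference = -35.75 − (-44) = 8.25.

8.25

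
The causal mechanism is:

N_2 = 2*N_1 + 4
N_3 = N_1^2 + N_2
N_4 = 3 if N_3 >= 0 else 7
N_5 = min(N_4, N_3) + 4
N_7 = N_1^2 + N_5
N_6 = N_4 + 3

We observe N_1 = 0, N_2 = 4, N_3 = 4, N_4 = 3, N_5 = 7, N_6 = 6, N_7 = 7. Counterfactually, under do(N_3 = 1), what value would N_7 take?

5

The intervention breaks the incoming arrows to N_3: N_3 = N_1^2 + N_2 no longer applies, and N_3 = 1.
N_4 = 3 if N_3 >= 0 else 7  [with N_3=1]  = 3
N_5 = min(N_4, N_3) + 4  [with N_4=3, N_3=1]  = 5
N_7 = N_1^2 + N_5  [with N_1=0, N_5=5]  = 5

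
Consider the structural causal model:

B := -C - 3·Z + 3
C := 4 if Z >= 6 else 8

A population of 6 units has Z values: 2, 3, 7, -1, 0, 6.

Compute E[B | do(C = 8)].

-13.5

Under do(C=8), C's equation is replaced by C=8 for every unit. Per-unit B: -11, -14, -26, -2, -5, -23. Mean = -13.5.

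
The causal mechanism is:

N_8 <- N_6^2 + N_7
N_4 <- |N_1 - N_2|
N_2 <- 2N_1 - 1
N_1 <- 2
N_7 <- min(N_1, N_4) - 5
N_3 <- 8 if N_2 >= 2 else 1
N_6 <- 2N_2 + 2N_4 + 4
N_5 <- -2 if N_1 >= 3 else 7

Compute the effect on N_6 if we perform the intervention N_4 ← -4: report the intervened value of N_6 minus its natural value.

Under do(N_4=-4), the mechanism N_4 <- |N_1 - N_2| is discarded; N_4 is fixed at -4.
N_2 = 2N_1 - 1  [with N_1=2]  = 3
N_6 = 2N_2 + 2N_4 + 4  [with N_2=3, N_4=-4]  = 2
Without intervention: N_2 = 2N_1 - 1  [with N_1=2]  = 3; N_4 = |N_1 - N_2|  [with N_1=2, N_2=3]  = 1; N_6 = 2N_2 + 2N_4 + 4  [with N_2=3, N_4=1]  = 12.
Change = 2 − 12 = -10.

-10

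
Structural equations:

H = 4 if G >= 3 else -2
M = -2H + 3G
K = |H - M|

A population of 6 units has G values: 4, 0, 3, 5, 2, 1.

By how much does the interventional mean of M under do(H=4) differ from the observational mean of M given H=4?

The intervention sets H=4 in all 6 units regardless of G. Recomputing M per unit gives 4, -8, 1, 7, -2, -5; average -0.5.
Conditioning on H=4 selects the 3 unit(s) with G ∈ {4, 3, 5}. Their M values: 4, 1, 7. Mean = 4.
Difference = -0.5 − 4 = -4.5.

-4.5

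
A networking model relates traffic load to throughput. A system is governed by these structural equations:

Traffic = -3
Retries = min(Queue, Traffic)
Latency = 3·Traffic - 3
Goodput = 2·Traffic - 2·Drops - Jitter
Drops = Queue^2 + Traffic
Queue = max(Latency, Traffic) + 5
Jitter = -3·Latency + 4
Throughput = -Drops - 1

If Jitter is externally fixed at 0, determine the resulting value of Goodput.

-8

Intervening sets Jitter = 0 and removes its equation (Jitter = -3·Latency + 4).
Latency = 3·Traffic - 3  [with Traffic=-3]  = -12
Queue = max(Latency, Traffic) + 5  [with Latency=-12, Traffic=-3]  = 2
Drops = Queue^2 + Traffic  [with Queue=2, Traffic=-3]  = 1
Goodput = 2·Traffic - 2·Drops - Jitter  [with Traffic=-3, Drops=1, Jitter=0]  = -8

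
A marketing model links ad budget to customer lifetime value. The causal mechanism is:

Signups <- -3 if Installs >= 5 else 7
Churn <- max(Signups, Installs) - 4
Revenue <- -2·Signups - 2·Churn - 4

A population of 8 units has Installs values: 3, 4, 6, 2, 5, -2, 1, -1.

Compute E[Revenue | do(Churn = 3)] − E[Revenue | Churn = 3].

The intervention sets Churn=3 in all 8 units regardless of Installs. Recomputing Revenue per unit gives -24, -24, -4, -24, -4, -24, -24, -24; average -19.
Conditioning on Churn=3 selects the 6 unit(s) with Installs ∈ {3, 4, 2, -2, 1, -1}. Their Revenue values: -24, -24, -24, -24, -24, -24. Mean = -24.
Difference = -19 − (-24) = 5.

5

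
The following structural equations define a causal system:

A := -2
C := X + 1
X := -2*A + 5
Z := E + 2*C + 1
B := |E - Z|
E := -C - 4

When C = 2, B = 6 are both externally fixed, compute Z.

The joint intervention fixes C = 2, B = 6, removing each variable's own equation.
E = -C - 4  [with C=2]  = -6
Z = E + 2*C + 1  [with E=-6, C=2]  = -1

-1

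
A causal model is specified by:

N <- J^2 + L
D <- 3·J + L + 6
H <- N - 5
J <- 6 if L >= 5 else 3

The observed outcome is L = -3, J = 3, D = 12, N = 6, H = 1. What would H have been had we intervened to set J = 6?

do(J=6) replaces the equation J <- 6 if L >= 5 else 3 with the constant J = 6.
N = J^2 + L  [with J=6, L=-3]  = 33
H = N - 5  [with N=33]  = 28

28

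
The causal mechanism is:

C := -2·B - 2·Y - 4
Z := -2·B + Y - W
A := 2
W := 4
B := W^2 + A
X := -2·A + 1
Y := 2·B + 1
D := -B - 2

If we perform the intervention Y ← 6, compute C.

-52

The intervention breaks the incoming arrows to Y: Y := 2·B + 1 no longer applies, and Y = 6.
B = W^2 + A  [with W=4, A=2]  = 18
C = -2·B - 2·Y - 4  [with B=18, Y=6]  = -52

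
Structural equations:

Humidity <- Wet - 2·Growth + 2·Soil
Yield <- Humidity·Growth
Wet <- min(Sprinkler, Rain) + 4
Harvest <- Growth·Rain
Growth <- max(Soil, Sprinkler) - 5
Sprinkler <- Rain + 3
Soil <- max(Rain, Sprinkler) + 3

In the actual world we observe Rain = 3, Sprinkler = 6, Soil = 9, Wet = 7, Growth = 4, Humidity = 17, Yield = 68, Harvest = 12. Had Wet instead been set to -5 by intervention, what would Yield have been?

20

The intervention breaks the incoming arrows to Wet: Wet <- min(Sprinkler, Rain) + 4 no longer applies, and Wet = -5.
Sprinkler = Rain + 3  [with Rain=3]  = 6
Soil = max(Rain, Sprinkler) + 3  [with Rain=3, Sprinkler=6]  = 9
Growth = max(Soil, Sprinkler) - 5  [with Soil=9, Sprinkler=6]  = 4
Humidity = Wet - 2·Growth + 2·Soil  [with Wet=-5, Growth=4, Soil=9]  = 5
Yield = Humidity·Growth  [with Humidity=5, Growth=4]  = 20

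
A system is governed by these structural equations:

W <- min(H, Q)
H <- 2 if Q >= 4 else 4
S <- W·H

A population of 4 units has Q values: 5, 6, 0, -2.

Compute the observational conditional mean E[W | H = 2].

2

Observing H=2 restricts to units where H's equation naturally yields 2: Q ∈ {5, 6}. In that subpopulation W = 2, 2, mean 2.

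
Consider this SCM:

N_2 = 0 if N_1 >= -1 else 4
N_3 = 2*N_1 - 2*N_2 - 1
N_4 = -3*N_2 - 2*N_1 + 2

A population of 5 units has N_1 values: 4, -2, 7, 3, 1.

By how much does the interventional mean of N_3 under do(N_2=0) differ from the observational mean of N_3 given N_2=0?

-2.3

The intervention sets N_2=0 in all 5 units regardless of N_1. Recomputing N_3 per unit gives 7, -5, 13, 5, 1; average 4.2.
Observing N_2=0 restricts to units where N_2's equation naturally yields 0: N_1 ∈ {4, 7, 3, 1}. In that subpopulation N_3 = 7, 13, 5, 1, mean 6.5.
Difference = 4.2 − 6.5 = -2.3.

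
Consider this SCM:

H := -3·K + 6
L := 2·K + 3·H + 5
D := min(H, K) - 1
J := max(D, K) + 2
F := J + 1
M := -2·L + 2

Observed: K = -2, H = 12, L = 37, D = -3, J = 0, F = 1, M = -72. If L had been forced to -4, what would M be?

The intervention breaks the incoming arrows to L: L := 2·K + 3·H + 5 no longer applies, and L = -4.
M = -2·L + 2  [with L=-4]  = 10

10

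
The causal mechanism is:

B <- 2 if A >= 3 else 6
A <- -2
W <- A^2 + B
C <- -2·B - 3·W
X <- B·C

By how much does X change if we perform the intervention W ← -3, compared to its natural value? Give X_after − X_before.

234

do(W=-3) replaces the equation W <- A^2 + B with the constant W = -3.
B = 2 if A >= 3 else 6  [with A=-2]  = 6
C = -2·B - 3·W  [with B=6, W=-3]  = -3
X = B·C  [with B=6, C=-3]  = -18
Without intervention: B = 2 if A >= 3 else 6  [with A=-2]  = 6; W = A^2 + B  [with A=-2, B=6]  = 10; C = -2·B - 3·W  [with B=6, W=10]  = -42; X = B·C  [with B=6, C=-42]  = -252.
Change = -18 − (-252) = 234.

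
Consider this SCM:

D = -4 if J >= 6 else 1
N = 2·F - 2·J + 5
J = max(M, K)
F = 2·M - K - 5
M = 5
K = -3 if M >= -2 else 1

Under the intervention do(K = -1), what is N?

7

Under do(K=-1), the mechanism K = -3 if M >= -2 else 1 is discarded; K is fixed at -1.
J = max(M, K)  [with M=5, K=-1]  = 5
F = 2·M - K - 5  [with M=5, K=-1]  = 6
N = 2·F - 2·J + 5  [with F=6, J=5]  = 7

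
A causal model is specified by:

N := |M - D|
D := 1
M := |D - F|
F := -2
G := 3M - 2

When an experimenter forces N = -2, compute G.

Intervening sets N = -2 and removes its equation (N := |M - D|).
No directed path runs from N to G, so G keeps its natural value.
M = |D - F|  [with D=1, F=-2]  = 3
G = 3M - 2  [with M=3]  = 7

7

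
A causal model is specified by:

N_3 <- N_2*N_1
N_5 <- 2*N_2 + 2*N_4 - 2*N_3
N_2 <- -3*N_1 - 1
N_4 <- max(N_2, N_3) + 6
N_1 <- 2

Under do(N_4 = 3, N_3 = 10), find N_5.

-28

The joint intervention fixes N_4 = 3, N_3 = 10, removing each variable's own equation.
N_2 = -3*N_1 - 1  [with N_1=2]  = -7
N_5 = 2*N_2 + 2*N_4 - 2*N_3  [with N_2=-7, N_4=3, N_3=10]  = -28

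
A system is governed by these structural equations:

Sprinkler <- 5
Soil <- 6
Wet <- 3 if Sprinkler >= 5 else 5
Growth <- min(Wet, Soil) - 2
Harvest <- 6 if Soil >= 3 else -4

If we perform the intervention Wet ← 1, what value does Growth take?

The intervention breaks the incoming arrows to Wet: Wet <- 3 if Sprinkler >= 5 else 5 no longer applies, and Wet = 1.
Growth = min(Wet, Soil) - 2  [with Wet=1, Soil=6]  = -1

-1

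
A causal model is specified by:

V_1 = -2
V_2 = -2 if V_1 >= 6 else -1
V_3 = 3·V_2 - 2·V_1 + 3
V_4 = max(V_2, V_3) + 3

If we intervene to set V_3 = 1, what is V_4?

4

The intervention breaks the incoming arrows to V_3: V_3 = 3·V_2 - 2·V_1 + 3 no longer applies, and V_3 = 1.
V_2 = -2 if V_1 >= 6 else -1  [with V_1=-2]  = -1
V_4 = max(V_2, V_3) + 3  [with V_2=-1, V_3=1]  = 4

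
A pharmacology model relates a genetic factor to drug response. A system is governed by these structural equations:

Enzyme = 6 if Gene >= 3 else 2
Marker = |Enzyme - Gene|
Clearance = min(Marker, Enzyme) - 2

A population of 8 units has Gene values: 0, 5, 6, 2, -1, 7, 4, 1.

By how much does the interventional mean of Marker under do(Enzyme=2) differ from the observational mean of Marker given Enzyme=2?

The intervention sets Enzyme=2 in all 8 units regardless of Gene. Recomputing Marker per unit gives 2, 3, 4, 0, 3, 5, 2, 1; average 2.5.
Observing Enzyme=2 restricts to units where Enzyme's equation naturally yields 2: Gene ∈ {0, 2, -1, 1}. In that subpopulation Marker = 2, 0, 3, 1, mean 1.5.
Difference = 2.5 − 1.5 = 1.

1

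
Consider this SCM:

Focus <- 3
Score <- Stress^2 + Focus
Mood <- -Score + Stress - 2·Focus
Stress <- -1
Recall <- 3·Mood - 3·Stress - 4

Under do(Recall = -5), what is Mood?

-11

The intervention breaks the incoming arrows to Recall: Recall <- 3·Mood - 3·Stress - 4 no longer applies, and Recall = -5.
Since Mood is not a descendant of the intervened variable, it is unaffected.
Score = Stress^2 + Focus  [with Stress=-1, Focus=3]  = 4
Mood = -Score + Stress - 2·Focus  [with Score=4, Stress=-1, Focus=3]  = -11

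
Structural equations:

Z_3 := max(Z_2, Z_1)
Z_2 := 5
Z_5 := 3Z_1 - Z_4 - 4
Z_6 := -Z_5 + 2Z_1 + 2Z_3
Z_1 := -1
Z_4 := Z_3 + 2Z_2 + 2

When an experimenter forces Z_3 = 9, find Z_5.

-28

do(Z_3=9) replaces the equation Z_3 := max(Z_2, Z_1) with the constant Z_3 = 9.
Z_4 = Z_3 + 2Z_2 + 2  [with Z_3=9, Z_2=5]  = 21
Z_5 = 3Z_1 - Z_4 - 4  [with Z_1=-1, Z_4=21]  = -28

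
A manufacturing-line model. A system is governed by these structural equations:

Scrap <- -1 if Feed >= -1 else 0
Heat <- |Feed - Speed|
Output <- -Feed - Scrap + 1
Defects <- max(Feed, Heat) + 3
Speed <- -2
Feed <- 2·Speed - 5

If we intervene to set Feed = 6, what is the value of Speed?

Under do(Feed=6), the mechanism Feed <- 2·Speed - 5 is discarded; Feed is fixed at 6.
Speed is not downstream of the intervention, so its value is determined by the original equations.

-2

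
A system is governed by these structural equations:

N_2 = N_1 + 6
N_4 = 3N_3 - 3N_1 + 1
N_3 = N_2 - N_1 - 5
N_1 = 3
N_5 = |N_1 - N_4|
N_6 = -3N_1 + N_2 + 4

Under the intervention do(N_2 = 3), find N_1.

3

Under do(N_2=3), the mechanism N_2 = N_1 + 6 is discarded; N_2 is fixed at 3.
N_1 is not downstream of the intervention, so its value is determined by the original equations.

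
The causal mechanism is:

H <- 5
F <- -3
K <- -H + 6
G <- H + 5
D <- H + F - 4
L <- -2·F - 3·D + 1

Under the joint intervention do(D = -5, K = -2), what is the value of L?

22

Setting D = -5, K = -2 by intervention discards those variables' equations.
L = -2·F - 3·D + 1  [with F=-3, D=-5]  = 22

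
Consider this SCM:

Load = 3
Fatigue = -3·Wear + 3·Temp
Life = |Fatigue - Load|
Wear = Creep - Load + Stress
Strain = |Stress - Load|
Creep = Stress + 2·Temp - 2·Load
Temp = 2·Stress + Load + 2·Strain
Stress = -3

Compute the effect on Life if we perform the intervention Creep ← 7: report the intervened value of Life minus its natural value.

do(Creep=7) replaces the equation Creep = Stress + 2·Temp - 2·Load with the constant Creep = 7.
Strain = |Stress - Load|  [with Stress=-3, Load=3]  = 6
Temp = 2·Stress + Load + 2·Strain  [with Stress=-3, Load=3, Strain=6]  = 9
Wear = Creep - Load + Stress  [with Creep=7, Load=3, Stress=-3]  = 1
Fatigue = -3·Wear + 3·Temp  [with Wear=1, Temp=9]  = 24
Life = |Fatigue - Load|  [with Fatigue=24, Load=3]  = 21
Without intervention: Strain = |Stress - Load|  [with Stress=-3, Load=3]  = 6; Temp = 2·Stress + Load + 2·Strain  [with Stress=-3, Load=3, Strain=6]  = 9; Creep = Stress + 2·Temp - 2·Load  [with Stress=-3, Temp=9, Load=3]  = 9; Wear = Creep - Load + Stress  [with Creep=9, Load=3, Stress=-3]  = 3; Fatigue = -3·Wear + 3·Temp  [with Wear=3, Temp=9]  = 18; Life = |Fatigue - Load|  [with Fatigue=18, Load=3]  = 15.
Change = 21 − 15 = 6.

6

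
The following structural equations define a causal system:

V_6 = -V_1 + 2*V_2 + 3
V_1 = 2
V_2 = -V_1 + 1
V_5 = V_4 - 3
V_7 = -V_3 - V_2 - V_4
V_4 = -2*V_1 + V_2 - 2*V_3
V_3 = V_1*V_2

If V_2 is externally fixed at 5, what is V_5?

do(V_2=5) replaces the equation V_2 = -V_1 + 1 with the constant V_2 = 5.
V_3 = V_1*V_2  [with V_1=2, V_2=5]  = 10
V_4 = -2*V_1 + V_2 - 2*V_3  [with V_1=2, V_2=5, V_3=10]  = -19
V_5 = V_4 - 3  [with V_4=-19]  = -22

-22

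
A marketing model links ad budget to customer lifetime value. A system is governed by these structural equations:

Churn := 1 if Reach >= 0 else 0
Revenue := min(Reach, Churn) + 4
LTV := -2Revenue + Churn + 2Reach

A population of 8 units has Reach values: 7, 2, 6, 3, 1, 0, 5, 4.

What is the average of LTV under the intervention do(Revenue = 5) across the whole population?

-2

Every unit gets Revenue=5 under the intervention. LTV values become 5, -5, 3, -3, -7, -9, 1, -1; E[LTV|do(Revenue=5)] = -2.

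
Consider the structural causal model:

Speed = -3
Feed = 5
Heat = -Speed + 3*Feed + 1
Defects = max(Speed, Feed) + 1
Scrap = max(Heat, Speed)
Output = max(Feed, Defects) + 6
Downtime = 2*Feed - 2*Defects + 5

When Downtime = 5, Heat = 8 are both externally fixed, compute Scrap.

Under do(Downtime = 5, Heat = 8), each intervened variable's structural equation is replaced by its fixed value.
Scrap = max(Heat, Speed)  [with Heat=8, Speed=-3]  = 8

8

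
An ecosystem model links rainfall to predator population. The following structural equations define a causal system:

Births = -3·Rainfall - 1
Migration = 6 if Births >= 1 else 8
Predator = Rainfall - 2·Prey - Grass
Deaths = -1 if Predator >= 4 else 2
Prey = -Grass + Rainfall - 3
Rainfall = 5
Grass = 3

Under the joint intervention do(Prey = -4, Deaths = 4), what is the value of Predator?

10

Setting Prey = -4, Deaths = 4 by intervention discards those variables' equations.
Predator = Rainfall - 2·Prey - Grass  [with Rainfall=5, Prey=-4, Grass=3]  = 10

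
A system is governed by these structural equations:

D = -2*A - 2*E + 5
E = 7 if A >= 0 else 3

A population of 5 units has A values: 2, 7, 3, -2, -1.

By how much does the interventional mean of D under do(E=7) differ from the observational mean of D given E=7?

do(E=7) breaks E's dependence on A. With E=7 fixed, D across the units is -13, -23, -15, -5, -7, mean -12.6.
Observing E=7 restricts to units where E's equation naturally yields 7: A ∈ {2, 7, 3}. In that subpopulation D = -13, -23, -15, mean -17.
Difference = -12.6 − (-17) = 4.4.

4.4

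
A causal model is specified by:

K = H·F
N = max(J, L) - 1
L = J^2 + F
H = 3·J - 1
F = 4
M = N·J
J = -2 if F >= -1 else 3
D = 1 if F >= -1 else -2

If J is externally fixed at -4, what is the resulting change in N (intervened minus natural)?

do(J=-4) replaces the equation J = -2 if F >= -1 else 3 with the constant J = -4.
L = J^2 + F  [with J=-4, F=4]  = 20
N = max(J, L) - 1  [with J=-4, L=20]  = 19
Without intervention: J = -2 if F >= -1 else 3  [with F=4]  = -2; L = J^2 + F  [with J=-2, F=4]  = 8; N = max(J, L) - 1  [with J=-2, L=8]  = 7.
Change = 19 − 7 = 12.

12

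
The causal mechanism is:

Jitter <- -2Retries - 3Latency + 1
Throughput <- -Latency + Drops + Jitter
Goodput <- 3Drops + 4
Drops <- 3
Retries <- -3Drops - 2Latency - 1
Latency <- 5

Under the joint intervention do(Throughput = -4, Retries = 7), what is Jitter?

-28

Under do(Throughput = -4, Retries = 7), each intervened variable's structural equation is replaced by its fixed value.
Jitter = -2Retries - 3Latency + 1  [with Retries=7, Latency=5]  = -28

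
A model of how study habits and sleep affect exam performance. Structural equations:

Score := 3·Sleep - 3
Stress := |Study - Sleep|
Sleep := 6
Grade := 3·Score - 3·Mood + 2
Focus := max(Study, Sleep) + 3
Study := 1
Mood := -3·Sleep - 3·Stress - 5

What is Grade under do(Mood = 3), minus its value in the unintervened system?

-123

Intervening sets Mood = 3 and removes its equation (Mood := -3·Sleep - 3·Stress - 5).
Score = 3·Sleep - 3  [with Sleep=6]  = 15
Grade = 3·Score - 3·Mood + 2  [with Score=15, Mood=3]  = 38
Without intervention: Stress = |Study - Sleep|  [with Study=1, Sleep=6]  = 5; Score = 3·Sleep - 3  [with Sleep=6]  = 15; Mood = -3·Sleep - 3·Stress - 5  [with Sleep=6, Stress=5]  = -38; Grade = 3·Score - 3·Mood + 2  [with Score=15, Mood=-38]  = 161.
Change = 38 − 161 = -123.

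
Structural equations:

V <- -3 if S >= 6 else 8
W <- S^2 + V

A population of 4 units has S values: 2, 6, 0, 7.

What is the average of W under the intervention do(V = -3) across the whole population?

Every unit gets V=-3 under the intervention. W values become 1, 33, -3, 46; E[W|do(V=-3)] = 19.25.

19.25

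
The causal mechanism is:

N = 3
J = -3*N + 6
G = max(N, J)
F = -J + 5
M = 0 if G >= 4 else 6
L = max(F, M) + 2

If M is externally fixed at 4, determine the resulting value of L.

The intervention breaks the incoming arrows to M: M = 0 if G >= 4 else 6 no longer applies, and M = 4.
J = -3*N + 6  [with N=3]  = -3
F = -J + 5  [with J=-3]  = 8
L = max(F, M) + 2  [with F=8, M=4]  = 10

10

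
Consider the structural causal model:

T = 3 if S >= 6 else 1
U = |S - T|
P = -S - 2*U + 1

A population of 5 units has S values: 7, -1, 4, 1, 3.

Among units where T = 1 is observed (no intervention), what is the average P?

-4.25

Conditioning on T=1 selects the 4 unit(s) with S ∈ {-1, 4, 1, 3}. Their P values: -2, -9, 0, -6. Mean = -4.25.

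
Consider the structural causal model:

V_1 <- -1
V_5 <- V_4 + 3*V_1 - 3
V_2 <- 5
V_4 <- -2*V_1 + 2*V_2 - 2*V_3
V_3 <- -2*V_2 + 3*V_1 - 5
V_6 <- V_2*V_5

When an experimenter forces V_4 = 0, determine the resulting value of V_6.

Under do(V_4=0), the mechanism V_4 <- -2*V_1 + 2*V_2 - 2*V_3 is discarded; V_4 is fixed at 0.
V_5 = V_4 + 3*V_1 - 3  [with V_4=0, V_1=-1]  = -6
V_6 = V_2*V_5  [with V_2=5, V_5=-6]  = -30

-30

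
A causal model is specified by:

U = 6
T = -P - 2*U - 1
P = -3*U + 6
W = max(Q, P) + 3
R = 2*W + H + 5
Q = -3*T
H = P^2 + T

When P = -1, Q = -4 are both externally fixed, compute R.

-2

Setting P = -1, Q = -4 by intervention discards those variables' equations.
T = -P - 2*U - 1  [with P=-1, U=6]  = -12
H = P^2 + T  [with P=-1, T=-12]  = -11
W = max(Q, P) + 3  [with Q=-4, P=-1]  = 2
R = 2*W + H + 5  [with W=2, H=-11]  = -2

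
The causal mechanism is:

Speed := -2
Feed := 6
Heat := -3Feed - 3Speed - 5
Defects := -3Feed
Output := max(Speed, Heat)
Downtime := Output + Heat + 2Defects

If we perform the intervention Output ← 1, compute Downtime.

-52

The intervention breaks the incoming arrows to Output: Output := max(Speed, Heat) no longer applies, and Output = 1.
Heat = -3Feed - 3Speed - 5  [with Feed=6, Speed=-2]  = -17
Defects = -3Feed  [with Feed=6]  = -18
Downtime = Output + Heat + 2Defects  [with Output=1, Heat=-17, Defects=-18]  = -52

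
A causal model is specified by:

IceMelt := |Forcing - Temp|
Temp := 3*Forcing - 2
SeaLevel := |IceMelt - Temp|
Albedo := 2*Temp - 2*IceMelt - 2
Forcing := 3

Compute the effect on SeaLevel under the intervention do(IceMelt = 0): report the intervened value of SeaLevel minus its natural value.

4

do(IceMelt=0) replaces the equation IceMelt := |Forcing - Temp| with the constant IceMelt = 0.
Temp = 3*Forcing - 2  [with Forcing=3]  = 7
SeaLevel = |IceMelt - Temp|  [with IceMelt=0, Temp=7]  = 7
Without intervention: Temp = 3*Forcing - 2  [with Forcing=3]  = 7; IceMelt = |Forcing - Temp|  [with Forcing=3, Temp=7]  = 4; SeaLevel = |IceMelt - Temp|  [with IceMelt=4, Temp=7]  = 3.
Change = 7 − 3 = 4.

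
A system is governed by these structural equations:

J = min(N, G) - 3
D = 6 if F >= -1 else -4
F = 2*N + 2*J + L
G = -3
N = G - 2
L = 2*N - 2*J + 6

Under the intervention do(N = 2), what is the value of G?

Under do(N=2), the mechanism N = G - 2 is discarded; N is fixed at 2.
G is not downstream of the intervention, so its value is determined by the original equations.

-3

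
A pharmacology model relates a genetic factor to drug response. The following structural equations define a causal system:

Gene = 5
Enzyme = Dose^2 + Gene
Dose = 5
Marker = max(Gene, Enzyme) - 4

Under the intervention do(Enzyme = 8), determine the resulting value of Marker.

4

The intervention breaks the incoming arrows to Enzyme: Enzyme = Dose^2 + Gene no longer applies, and Enzyme = 8.
Marker = max(Gene, Enzyme) - 4  [with Gene=5, Enzyme=8]  = 4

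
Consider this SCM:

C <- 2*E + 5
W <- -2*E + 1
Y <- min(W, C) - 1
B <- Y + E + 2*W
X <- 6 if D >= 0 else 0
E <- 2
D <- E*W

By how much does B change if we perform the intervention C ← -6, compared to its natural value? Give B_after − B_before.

Under do(C=-6), the mechanism C <- 2*E + 5 is discarded; C is fixed at -6.
W = -2*E + 1  [with E=2]  = -3
Y = min(W, C) - 1  [with W=-3, C=-6]  = -7
B = Y + E + 2*W  [with Y=-7, E=2, W=-3]  = -11
Without intervention: C = 2*E + 5  [with E=2]  = 9; W = -2*E + 1  [with E=2]  = -3; Y = min(W, C) - 1  [with W=-3, C=9]  = -4; B = Y + E + 2*W  [with Y=-4, E=2, W=-3]  = -8.
Change = -11 − (-8) = -3.

-3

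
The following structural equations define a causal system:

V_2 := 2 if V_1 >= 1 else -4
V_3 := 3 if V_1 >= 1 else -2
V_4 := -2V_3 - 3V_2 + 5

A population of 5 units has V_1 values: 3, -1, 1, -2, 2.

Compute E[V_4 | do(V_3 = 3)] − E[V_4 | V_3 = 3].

do(V_3=3) breaks V_3's dependence on V_1. With V_3=3 fixed, V_4 across the units is -7, 11, -7, 11, -7, mean 0.2.
Observing V_3=3 restricts to units where V_3's equation naturally yields 3: V_1 ∈ {3, 1, 2}. In that subpopulation V_4 = -7, -7, -7, mean -7.
Difference = 0.2 − (-7) = 7.2.

7.2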